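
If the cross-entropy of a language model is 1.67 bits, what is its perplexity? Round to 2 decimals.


Perplexity formula: PP = 2^H
H = 1.67
PP = 2^1.67
Decompose: 2^1.67 = 2^1 * 2^0.67
2^1 = 2, 2^0.67 ~ 1.5910730
PP ~ 2 * 1.5910730 = 3.1821460
Rounded to 2 decimals: 3.18

3.18


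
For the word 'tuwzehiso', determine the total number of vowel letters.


Scanning each character of 'tuwzehiso':
  Position 1: 't' -> consonant (running count: 0)
  Position 2: 'u' -> vowel (running count: 1)
  Position 3: 'w' -> consonant (running count: 1)
  Position 4: 'z' -> consonant (running count: 1)
  Position 5: 'e' -> vowel (running count: 2)
  Position 6: 'h' -> consonant (running count: 2)
  Position 7: 'i' -> vowel (running count: 3)
  Position 8: 's' -> consonant (running count: 3)
  Position 9: 'o' -> vowel (running count: 4)
Total vowels: 4

4


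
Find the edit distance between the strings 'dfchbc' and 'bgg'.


Building DP table for s1='dfchbc' (len 6) and s2='bgg' (len 3):
       b  g  g
    0  1  2  3
  d 1  1  2  3
  f 2  2  2  3
  c 3  3  3  3
  h 4  4  4  4
  b 5  4  5  5
  c 6  5  5  6
Edit distance = dp[6][3] = 6

6


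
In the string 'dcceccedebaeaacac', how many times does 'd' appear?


Scanning 'dcceccedebaeaacac' for 'd':
  Position 0: 'd' -> MATCH (count: 1)
  Position 7: 'd' -> MATCH (count: 2)
Total occurrences of 'd': 2

2


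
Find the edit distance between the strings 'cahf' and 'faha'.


Building DP table for s1='cahf' (len 4) and s2='faha' (len 4):
       f  a  h  a
    0  1  2  3  4
  c 1  1  2  3  4
  a 2  2  1  2  3
  h 3  3  2  1  2
  f 4  3  3  2  2
Edit distance = dp[4][4] = 2

2


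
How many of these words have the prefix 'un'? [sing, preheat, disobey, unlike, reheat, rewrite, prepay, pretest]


Checking each word for prefix 'un':
  'sing' -> no (count: 0)
  'preheat' -> no (count: 0)
  'disobey' -> no (count: 0)
  'unlike' -> YES, starts with 'un' (count: 1)
  'reheat' -> no (count: 1)
  'rewrite' -> no (count: 1)
  'prepay' -> no (count: 1)
  'pretest' -> no (count: 1)
Total with prefix 'un': 1

1


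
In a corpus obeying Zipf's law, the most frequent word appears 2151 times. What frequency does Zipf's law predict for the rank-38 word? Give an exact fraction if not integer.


Zipf's law: freq(rank) = f1 / rank
f1 = 2151, rank = 38
freq = 2151 / 38
GCD(2151, 38) = 1
Simplified: 2151/38

2151/38


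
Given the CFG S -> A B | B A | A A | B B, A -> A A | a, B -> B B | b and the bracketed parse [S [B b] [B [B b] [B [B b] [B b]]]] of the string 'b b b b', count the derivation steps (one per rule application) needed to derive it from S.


Every bracketed nonterminal node [X ...] in the tree is produced by exactly one rule application.
Reading the tree off as a leftmost derivation:
  Step 1: S  =>  B B   (applied S -> B B)
  Step 2: B B  =>  b B   (applied B -> b)
  Step 3: b B  =>  b B B   (applied B -> B B)
  Step 4: b B B  =>  b b B   (applied B -> b)
  Step 5: b b B  =>  b b B B   (applied B -> B B)
  Step 6: b b B B  =>  b b b B   (applied B -> b)
  Step 7: b b b B  =>  b b b b   (applied B -> b)
Final yield: b b b b
Total rewrite steps: 7

7


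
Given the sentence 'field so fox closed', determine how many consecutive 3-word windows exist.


Word trigrams from [4] words:
  Trigram 1: (field so fox)
  Trigram 2: (so fox closed)
Total word trigrams: 4 - 2 = 2

2


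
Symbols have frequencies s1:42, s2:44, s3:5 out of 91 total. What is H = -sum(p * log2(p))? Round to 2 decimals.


Computing entropy H = -sum(p_i * log2(p_i)):
  s1: p = 42/91 = 0.4615, -p*log2(p) = 0.5148
  s2: p = 44/91 = 0.4835, -p*log2(p) = 0.5069
  s3: p = 5/91 = 0.0549, -p*log2(p) = 0.2300
H = sum of terms = 1.2517
Rounded to 2 decimals: 1.25

1.25


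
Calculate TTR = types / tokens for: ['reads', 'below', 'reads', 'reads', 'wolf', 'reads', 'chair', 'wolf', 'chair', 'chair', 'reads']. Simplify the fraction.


Tokens: 11
Unique types: ('below', 'chair', 'reads', 'wolf') = 4
TTR = 4/11
Already in lowest terms.

4/11


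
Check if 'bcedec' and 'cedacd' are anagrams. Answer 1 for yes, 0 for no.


Sort characters of 'bcedec': 'bccdee'
Sort characters of 'cedacd': 'accdde'
Sorted forms differ -> they are NOT anagrams
Result: 0

0


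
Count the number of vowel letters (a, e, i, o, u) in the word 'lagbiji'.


Scanning each character of 'lagbiji':
  Position 1: 'l' -> consonant (running count: 0)
  Position 2: 'a' -> vowel (running count: 1)
  Position 3: 'g' -> consonant (running count: 1)
  Position 4: 'b' -> consonant (running count: 1)
  Position 5: 'i' -> vowel (running count: 2)
  Position 6: 'j' -> consonant (running count: 2)
  Position 7: 'i' -> vowel (running count: 3)
Total vowels: 3

3


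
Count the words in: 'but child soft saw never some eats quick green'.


Counting words by splitting on spaces:
  Word 1: 'but'
  Word 2: 'child'
  Word 3: 'soft'
  Word 4: 'saw'
  Word 5: 'never'
  Word 6: 'some'
  Word 7: 'eats'
  Word 8: 'quick'
  Word 9: 'green'
Total words: 9

9


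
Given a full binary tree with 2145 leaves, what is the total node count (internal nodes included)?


Leaf nodes (terminals): 2145
Internal nodes = n - 1 = 2145 - 1 = 2144
Total = leaves + internal = 2145 + 2144 = 4289

4289


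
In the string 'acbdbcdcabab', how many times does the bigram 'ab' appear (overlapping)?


Scanning 'acbdbcdcabab' for bigram 'ab':
  Position 0: 'ac' -> no
  Position 1: 'cb' -> no
  Position 2: 'bd' -> no
  Position 3: 'db' -> no
  Position 4: 'bc' -> no
  Position 5: 'cd' -> no
  Position 6: 'dc' -> no
  Position 7: 'ca' -> no
  Position 8: 'ab' -> MATCH
  Position 9: 'ba' -> no
  Position 10: 'ab' -> MATCH
Total matches: 2

2


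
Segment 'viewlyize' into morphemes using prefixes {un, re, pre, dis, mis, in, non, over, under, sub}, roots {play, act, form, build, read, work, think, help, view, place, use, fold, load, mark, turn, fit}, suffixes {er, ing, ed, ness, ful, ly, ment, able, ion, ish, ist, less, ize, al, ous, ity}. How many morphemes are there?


Segmenting 'viewlyize' against the inventory:
  'view' -> root (morpheme 1)
  'ly' -> suffix (morpheme 2)
  'ize' -> suffix (morpheme 3)
Total morphemes: 3

3


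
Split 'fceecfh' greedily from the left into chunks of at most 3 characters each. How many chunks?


'fceecfh' has 7 characters.
Chunking with max size 3:
  Chunk 1: 'fce' (positions 0-2)
  Chunk 2: 'ecf' (positions 3-5)
  Chunk 3: 'h' (positions 6-6)
Total chunks: ceil(7 / 3) = 3

3


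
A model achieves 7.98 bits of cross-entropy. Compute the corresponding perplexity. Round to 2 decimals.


Perplexity formula: PP = 2^H
H = 7.98
PP = 2^7.98
Decompose: 2^7.98 = 2^7 * 2^0.98
2^7 = 128, 2^0.98 ~ 1.9724654
PP ~ 128 * 1.9724654 = 252.4755712
Rounded to 2 decimals: 252.48

252.48


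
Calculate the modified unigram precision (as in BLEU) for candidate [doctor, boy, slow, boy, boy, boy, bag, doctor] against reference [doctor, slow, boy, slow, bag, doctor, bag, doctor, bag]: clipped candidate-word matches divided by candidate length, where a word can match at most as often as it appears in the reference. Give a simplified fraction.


Reference word counts: {'bag': 3, 'boy': 1, 'doctor': 3, 'slow': 2}
Checking each candidate word (with clipping):
  'doctor' -> in reference (ref count 3, used 1/3) -> match (matches: 1)
  'boy' -> in reference (ref count 1, used 1/1) -> match (matches: 2)
  'slow' -> in reference (ref count 2, used 1/2) -> match (matches: 3)
  'boy' -> ref count 1 already used up (1/1) -> clipped, no match (matches: 3)
  'boy' -> ref count 1 already used up (1/1) -> clipped, no match (matches: 3)
  'boy' -> ref count 1 already used up (1/1) -> clipped, no match (matches: 3)
  'bag' -> in reference (ref count 3, used 1/3) -> match (matches: 4)
  'doctor' -> in reference (ref count 3, used 2/3) -> match (matches: 5)
Clipped matches: 5, Candidate length: 8
Precision = 5/8

5/8


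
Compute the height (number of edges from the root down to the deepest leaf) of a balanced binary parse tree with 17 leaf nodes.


In a balanced binary tree with n leaves the deepest leaf is ceil(log2(n)) edges below the root.
log2(17) = 4.0875
ceil(4.0875) = 5
height (edges) = 5

5


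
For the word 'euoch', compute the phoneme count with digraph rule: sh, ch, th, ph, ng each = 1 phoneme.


Parsing 'euoch' greedily, digraphs first:
  'e' -> vowel phoneme (phonemes so far: 1)
  'u' -> vowel phoneme (phonemes so far: 2)
  'o' -> vowel phoneme (phonemes so far: 3)
  'ch' -> digraph (1 consonant phoneme) (phonemes so far: 4)
Total phonemes: 4

4


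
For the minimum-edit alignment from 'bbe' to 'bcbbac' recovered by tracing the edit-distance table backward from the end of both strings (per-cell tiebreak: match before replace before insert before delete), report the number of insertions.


Edit distance = 4. Backtracking from cell (3, 6) with preference match > replace > insert > delete,
then listing the resulting alignment 'bbe' -> 'bcbbac' left to right:
  Step 1: insert 'b' [insertion #1]
  Step 2: insert 'c' [insertion #2]
  Step 3: keep 'b'
  Step 4: keep 'b'
  Step 5: insert 'a' [insertion #3]
  Step 6: replace e->c
Total insertions: 3

3


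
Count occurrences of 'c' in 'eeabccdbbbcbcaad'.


Scanning 'eeabccdbbbcbcaad' for 'c':
  Position 4: 'c' -> MATCH (count: 1)
  Position 5: 'c' -> MATCH (count: 2)
  Position 10: 'c' -> MATCH (count: 3)
  Position 12: 'c' -> MATCH (count: 4)
Total occurrences of 'c': 4

4


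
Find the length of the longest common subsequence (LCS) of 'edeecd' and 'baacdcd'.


DP table for LCS of 'edeecd' and 'baacdcd':
       b  a  a  c  d  c  d
    0  0  0  0  0  0  0  0
  e 0  0  0  0  0  0  0  0
  d 0  0  0  0  0  1  1  1
  e 0  0  0  0  0  1  1  1
  e 0  0  0  0  0  1  1  1
  c 0  0  0  0  1  1  2  2
  d 0  0  0  0  1  2  2  3
LCS: 'dcd'
LCS length = 3

3


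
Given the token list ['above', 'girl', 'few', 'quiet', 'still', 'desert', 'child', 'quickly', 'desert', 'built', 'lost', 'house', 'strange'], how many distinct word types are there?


Listing all tokens and tracking unique types:
  Token 1: 'above' -> NEW (unique so far: 1)
  Token 2: 'girl' -> NEW (unique so far: 2)
  Token 3: 'few' -> NEW (unique so far: 3)
  Token 4: 'quiet' -> NEW (unique so far: 4)
  Token 5: 'still' -> NEW (unique so far: 5)
  Token 6: 'desert' -> NEW (unique so far: 6)
  Token 7: 'child' -> NEW (unique so far: 7)
  Token 8: 'quickly' -> NEW (unique so far: 8)
  Token 9: 'desert' -> duplicate (unique so far: 8)
  Token 10: 'built' -> NEW (unique so far: 9)
  Token 11: 'lost' -> NEW (unique so far: 10)
  Token 12: 'house' -> NEW (unique so far: 11)
  Token 13: 'strange' -> NEW (unique so far: 12)
Unique types: ('above', 'built', 'child', 'desert', 'few', 'girl', 'house', 'lost', 'quickly', 'quiet', 'still', 'strange')
Vocabulary size: 12

12


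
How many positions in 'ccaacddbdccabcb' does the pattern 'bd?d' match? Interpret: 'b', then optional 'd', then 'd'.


Pattern: bd?d means 'b', then optional 'd', then 'd'.
Scanning 'ccaacddbdccabcb' position-by-position:
  Pos 0: window 'cca' -> no
  Pos 1: window 'caa' -> no
  Pos 2: window 'aac' -> no
  Pos 3: window 'acd' -> no
  Pos 4: window 'cdd' -> no
  Pos 5: window 'ddb' -> no
  Pos 6: window 'dbd' -> no
  Pos 7: window 'bdc' -> MATCH
  Pos 8: window 'dcc' -> no
  Pos 9: window 'cca' -> no
  Pos 10: window 'cab' -> no
  Pos 11: window 'abc' -> no
  Pos 12: window 'bcb' -> no
  Pos 13: window 'cb' -> no
  Pos 14: window 'b' -> no
Total matches: 1

1


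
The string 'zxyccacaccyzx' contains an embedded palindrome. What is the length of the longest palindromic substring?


Scanning 'zxyccacaccyzx' for palindromic substrings.
Substring at positions 2-10: 'yccacaccy'.
Check: reverse('yccacaccy') = 'yccacaccy' -> palindrome confirmed.
Neighbouring characters ('x' / 'z') break symmetry, so it cannot extend further.
No longer palindromic substring exists; longest length = 9

9


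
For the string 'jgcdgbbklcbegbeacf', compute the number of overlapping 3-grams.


String 'jgcdgbbklcbegbeacf' has length L = 18.
Number of overlapping n-grams = L - n + 1
Substituting: 18 - 3 + 1 = 16

16


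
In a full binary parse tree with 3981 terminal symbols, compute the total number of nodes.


Leaf nodes (terminals): 3981
Internal nodes = n - 1 = 3981 - 1 = 3980
Total = leaves + internal = 3981 + 3980 = 7961

7961


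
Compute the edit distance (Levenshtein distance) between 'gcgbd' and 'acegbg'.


Building DP table for s1='gcgbd' (len 5) and s2='acegbg' (len 6):
       a  c  e  g  b  g
    0  1  2  3  4  5  6
  g 1  1  2  3  3  4  5
  c 2  2  1  2  3  4  5
  g 3  3  2  2  2  3  4
  b 4  4  3  3  3  2  3
  d 5  5  4  4  4  3  3
Edit distance = dp[5][6] = 3

3


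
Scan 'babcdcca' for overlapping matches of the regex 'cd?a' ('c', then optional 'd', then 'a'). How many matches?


Pattern: cd?a means 'c', then optional 'd', then 'a'.
Scanning 'babcdcca' position-by-position:
  Pos 0: window 'bab' -> no
  Pos 1: window 'abc' -> no
  Pos 2: window 'bcd' -> no
  Pos 3: window 'cdc' -> no
  Pos 4: window 'dcc' -> no
  Pos 5: window 'cca' -> no
  Pos 6: window 'ca' -> MATCH
  Pos 7: window 'a' -> no
Total matches: 1

1


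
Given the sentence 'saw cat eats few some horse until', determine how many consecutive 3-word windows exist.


Word trigrams from [7] words:
  Trigram 1: (saw cat eats)
  Trigram 2: (cat eats few)
  Trigram 3: (eats few some)
  Trigram 4: (few some horse)
  Trigram 5: (some horse until)
Total word trigrams: 7 - 2 = 5

5


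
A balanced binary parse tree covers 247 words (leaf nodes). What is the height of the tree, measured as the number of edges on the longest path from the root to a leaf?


In a balanced binary tree with n leaves the deepest leaf is ceil(log2(n)) edges below the root.
log2(247) = 7.9484
ceil(7.9484) = 8
height (edges) = 8

8


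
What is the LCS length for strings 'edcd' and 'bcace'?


DP table for LCS of 'edcd' and 'bcace':
       b  c  a  c  e
    0  0  0  0  0  0
  e 0  0  0  0  0  1
  d 0  0  0  0  0  1
  c 0  0  1  1  1  1
  d 0  0  1  1  1  1
LCS: 'e'
LCS length = 1

1


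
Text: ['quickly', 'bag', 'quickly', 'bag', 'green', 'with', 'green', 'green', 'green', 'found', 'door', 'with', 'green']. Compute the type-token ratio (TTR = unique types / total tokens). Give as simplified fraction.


Tokens: 13
Unique types: ('bag', 'door', 'found', 'green', 'quickly', 'with') = 6
TTR = 6/13
Already in lowest terms.

6/13


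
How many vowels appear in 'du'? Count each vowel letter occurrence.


Scanning each character of 'du':
  Position 1: 'd' -> consonant (running count: 0)
  Position 2: 'u' -> vowel (running count: 1)
Total vowels: 1

1


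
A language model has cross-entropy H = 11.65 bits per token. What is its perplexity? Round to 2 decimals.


Perplexity formula: PP = 2^H
H = 11.65
PP = 2^11.65
Decompose: 2^11.65 = 2^11 * 2^0.65
2^11 = 2048, 2^0.65 ~ 1.5691682
PP ~ 2048 * 1.5691682 = 3213.6564736
Rounded to 2 decimals: 3213.66

3213.66


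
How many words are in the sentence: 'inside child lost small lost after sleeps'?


Counting words by splitting on spaces:
  Word 1: 'inside'
  Word 2: 'child'
  Word 3: 'lost'
  Word 4: 'small'
  Word 5: 'lost'
  Word 6: 'after'
  Word 7: 'sleeps'
Total words: 7

7


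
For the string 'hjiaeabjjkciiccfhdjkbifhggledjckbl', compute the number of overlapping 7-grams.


String 'hjiaeabjjkciiccfhdjkbifhggledjckbl' has length L = 34.
Number of overlapping n-grams = L - n + 1
Substituting: 34 - 7 + 1 = 28

28


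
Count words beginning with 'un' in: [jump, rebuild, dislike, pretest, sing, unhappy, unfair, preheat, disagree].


Checking each word for prefix 'un':
  'jump' -> no (count: 0)
  'rebuild' -> no (count: 0)
  'dislike' -> no (count: 0)
  'pretest' -> no (count: 0)
  'sing' -> no (count: 0)
  'unhappy' -> YES, starts with 'un' (count: 1)
  'unfair' -> YES, starts with 'un' (count: 2)
  'preheat' -> no (count: 2)
  'disagree' -> no (count: 2)
Total with prefix 'un': 2

2


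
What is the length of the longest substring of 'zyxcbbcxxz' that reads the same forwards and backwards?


Scanning 'zyxcbbcxxz' for palindromic substrings.
Substring at positions 2-7: 'xcbbcx'.
Check: reverse('xcbbcx') = 'xcbbcx' -> palindrome confirmed.
Neighbouring characters ('y' / 'x') break symmetry, so it cannot extend further.
No longer palindromic substring exists; longest length = 6

6


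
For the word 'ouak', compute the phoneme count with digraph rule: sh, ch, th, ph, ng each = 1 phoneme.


Parsing 'ouak' greedily, digraphs first:
  'o' -> vowel phoneme (phonemes so far: 1)
  'u' -> vowel phoneme (phonemes so far: 2)
  'a' -> vowel phoneme (phonemes so far: 3)
  'k' -> consonant phoneme (phonemes so far: 4)
Total phonemes: 4

4


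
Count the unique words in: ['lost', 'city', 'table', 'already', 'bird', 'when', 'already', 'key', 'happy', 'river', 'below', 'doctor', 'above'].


Listing all tokens and tracking unique types:
  Token 1: 'lost' -> NEW (unique so far: 1)
  Token 2: 'city' -> NEW (unique so far: 2)
  Token 3: 'table' -> NEW (unique so far: 3)
  Token 4: 'already' -> NEW (unique so far: 4)
  Token 5: 'bird' -> NEW (unique so far: 5)
  Token 6: 'when' -> NEW (unique so far: 6)
  Token 7: 'already' -> duplicate (unique so far: 6)
  Token 8: 'key' -> NEW (unique so far: 7)
  Token 9: 'happy' -> NEW (unique so far: 8)
  Token 10: 'river' -> NEW (unique so far: 9)
  Token 11: 'below' -> NEW (unique so far: 10)
  Token 12: 'doctor' -> NEW (unique so far: 11)
  Token 13: 'above' -> NEW (unique so far: 12)
Unique types: ('above', 'already', 'below', 'bird', 'city', 'doctor', 'happy', 'key', 'lost', 'river', 'table', 'when')
Vocabulary size: 12

12


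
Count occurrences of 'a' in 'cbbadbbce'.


Scanning 'cbbadbbce' for 'a':
  Position 3: 'a' -> MATCH (count: 1)
Total occurrences of 'a': 1

1


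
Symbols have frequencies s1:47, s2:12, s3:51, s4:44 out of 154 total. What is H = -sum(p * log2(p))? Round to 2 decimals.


Computing entropy H = -sum(p_i * log2(p_i)):
  s1: p = 47/154 = 0.3052, -p*log2(p) = 0.5226
  s2: p = 12/154 = 0.0779, -p*log2(p) = 0.2869
  s3: p = 51/154 = 0.3312, -p*log2(p) = 0.5280
  s4: p = 44/154 = 0.2857, -p*log2(p) = 0.5164
H = sum of terms = 1.8539
Rounded to 2 decimals: 1.85

1.85


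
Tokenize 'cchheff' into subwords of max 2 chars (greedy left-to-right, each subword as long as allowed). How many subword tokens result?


'cchheff' has 7 characters.
Chunking with max size 2:
  Chunk 1: 'cc' (positions 0-1)
  Chunk 2: 'hh' (positions 2-3)
  Chunk 3: 'ef' (positions 4-5)
  Chunk 4: 'f' (positions 6-6)
Total chunks: ceil(7 / 2) = 4

4


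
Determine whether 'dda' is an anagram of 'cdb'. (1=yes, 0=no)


Sort characters of 'dda': 'add'
Sort characters of 'cdb': 'bcd'
Sorted forms differ -> they are NOT anagrams
Result: 0

0


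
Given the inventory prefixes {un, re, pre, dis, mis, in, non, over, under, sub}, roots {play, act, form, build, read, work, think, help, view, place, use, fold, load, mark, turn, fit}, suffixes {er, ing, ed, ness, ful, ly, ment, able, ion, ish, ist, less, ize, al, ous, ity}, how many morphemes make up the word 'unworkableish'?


Segmenting 'unworkableish' against the inventory:
  'un' -> prefix (morpheme 1)
  'work' -> root (morpheme 2)
  'able' -> suffix (morpheme 3)
  'ish' -> suffix (morpheme 4)
Total morphemes: 4

4


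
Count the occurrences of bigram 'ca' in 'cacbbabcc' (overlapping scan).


Scanning 'cacbbabcc' for bigram 'ca':
  Position 0: 'ca' -> MATCH
  Position 1: 'ac' -> no
  Position 2: 'cb' -> no
  Position 3: 'bb' -> no
  Position 4: 'ba' -> no
  Position 5: 'ab' -> no
  Position 6: 'bc' -> no
  Position 7: 'cc' -> no
Total matches: 1

1


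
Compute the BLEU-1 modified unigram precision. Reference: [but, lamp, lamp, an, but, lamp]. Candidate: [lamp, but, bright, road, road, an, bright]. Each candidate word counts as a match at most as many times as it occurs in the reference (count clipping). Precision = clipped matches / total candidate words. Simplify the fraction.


Reference word counts: {'an': 1, 'but': 2, 'lamp': 3}
Checking each candidate word (with clipping):
  'lamp' -> in reference (ref count 3, used 1/3) -> match (matches: 1)
  'but' -> in reference (ref count 2, used 1/2) -> match (matches: 2)
  'bright' -> not in reference -> no match (matches: 2)
  'road' -> not in reference -> no match (matches: 2)
  'road' -> not in reference -> no match (matches: 2)
  'an' -> in reference (ref count 1, used 1/1) -> match (matches: 3)
  'bright' -> not in reference -> no match (matches: 3)
Clipped matches: 3, Candidate length: 7
Precision = 3/7

3/7


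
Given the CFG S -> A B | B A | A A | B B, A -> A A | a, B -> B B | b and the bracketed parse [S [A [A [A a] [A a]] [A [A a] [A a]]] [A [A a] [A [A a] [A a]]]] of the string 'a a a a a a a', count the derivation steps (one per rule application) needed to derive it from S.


Every bracketed nonterminal node [X ...] in the tree is produced by exactly one rule application.
Reading the tree off as a leftmost derivation:
  Step 1: S  =>  A A   (applied S -> A A)
  Step 2: A A  =>  A A A   (applied A -> A A)
  Step 3: A A A  =>  A A A A   (applied A -> A A)
  Step 4: A A A A  =>  a A A A   (applied A -> a)
  Step 5: a A A A  =>  a a A A   (applied A -> a)
  Step 6: a a A A  =>  a a A A A   (applied A -> A A)
  Step 7: a a A A A  =>  a a a A A   (applied A -> a)
  Step 8: a a a A A  =>  a a a a A   (applied A -> a)
  Step 9: a a a a A  =>  a a a a A A   (applied A -> A A)
  Step 10: a a a a A A  =>  a a a a a A   (applied A -> a)
  Step 11: a a a a a A  =>  a a a a a A A   (applied A -> A A)
  Step 12: a a a a a A A  =>  a a a a a a A   (applied A -> a)
  Step 13: a a a a a a A  =>  a a a a a a a   (applied A -> a)
Final yield: a a a a a a a
Total rewrite steps: 13

13


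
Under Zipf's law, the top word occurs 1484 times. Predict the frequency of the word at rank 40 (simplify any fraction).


Zipf's law: freq(rank) = f1 / rank
f1 = 1484, rank = 40
freq = 1484 / 40
GCD(1484, 40) = 4
Simplified: 371/10

371/10


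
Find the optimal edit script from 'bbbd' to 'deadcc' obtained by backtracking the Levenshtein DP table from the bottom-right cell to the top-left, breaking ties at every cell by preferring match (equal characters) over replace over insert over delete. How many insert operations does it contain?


Edit distance = 5. Backtracking from cell (4, 6) with preference match > replace > insert > delete,
then listing the resulting alignment 'bbbd' -> 'deadcc' left to right:
  Step 1: replace b->d
  Step 2: replace b->e
  Step 3: replace b->a
  Step 4: keep 'd'
  Step 5: insert 'c' [insertion #1]
  Step 6: insert 'c' [insertion #2]
Total insertions: 2

2


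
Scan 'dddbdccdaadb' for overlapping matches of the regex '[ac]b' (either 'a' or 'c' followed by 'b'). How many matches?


Pattern: [ac]b means either 'a' or 'c' followed by 'b'.
Scanning 'dddbdccdaadb' position-by-position:
  Pos 0: window 'dd' -> no
  Pos 1: window 'dd' -> no
  Pos 2: window 'db' -> no
  Pos 3: window 'bd' -> no
  Pos 4: window 'dc' -> no
  Pos 5: window 'cc' -> no
  Pos 6: window 'cd' -> no
  Pos 7: window 'da' -> no
  Pos 8: window 'aa' -> no
  Pos 9: window 'ad' -> no
  Pos 10: window 'db' -> no
  Pos 11: window 'b' -> no
Total matches: 0

0


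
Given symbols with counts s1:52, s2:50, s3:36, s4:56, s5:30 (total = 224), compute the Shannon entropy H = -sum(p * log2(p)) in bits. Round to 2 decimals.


Computing entropy H = -sum(p_i * log2(p_i)):
  s1: p = 52/224 = 0.2321, -p*log2(p) = 0.4891
  s2: p = 50/224 = 0.2232, -p*log2(p) = 0.4829
  s3: p = 36/224 = 0.1607, -p*log2(p) = 0.4239
  s4: p = 56/224 = 0.2500, -p*log2(p) = 0.5000
  s5: p = 30/224 = 0.1339, -p*log2(p) = 0.3885
H = sum of terms = 2.2844
Rounded to 2 decimals: 2.28

2.28


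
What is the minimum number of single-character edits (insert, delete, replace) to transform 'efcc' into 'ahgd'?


Building DP table for s1='efcc' (len 4) and s2='ahgd' (len 4):
       a  h  g  d
    0  1  2  3  4
  e 1  1  2  3  4
  f 2  2  2  3  4
  c 3  3  3  3  4
  c 4  4  4  4  4
Edit distance = dp[4][4] = 4

4


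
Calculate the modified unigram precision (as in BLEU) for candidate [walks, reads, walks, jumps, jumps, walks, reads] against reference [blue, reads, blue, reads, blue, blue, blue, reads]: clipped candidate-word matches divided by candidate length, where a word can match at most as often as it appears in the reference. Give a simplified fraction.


Reference word counts: {'blue': 5, 'reads': 3}
Checking each candidate word (with clipping):
  'walks' -> not in reference -> no match (matches: 0)
  'reads' -> in reference (ref count 3, used 1/3) -> match (matches: 1)
  'walks' -> not in reference -> no match (matches: 1)
  'jumps' -> not in reference -> no match (matches: 1)
  'jumps' -> not in reference -> no match (matches: 1)
  'walks' -> not in reference -> no match (matches: 1)
  'reads' -> in reference (ref count 3, used 2/3) -> match (matches: 2)
Clipped matches: 2, Candidate length: 7
Precision = 2/7

2/7


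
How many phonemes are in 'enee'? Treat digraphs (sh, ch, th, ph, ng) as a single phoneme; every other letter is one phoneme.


Parsing 'enee' greedily, digraphs first:
  'e' -> vowel phoneme (phonemes so far: 1)
  'n' -> consonant phoneme (phonemes so far: 2)
  'e' -> vowel phoneme (phonemes so far: 3)
  'e' -> vowel phoneme (phonemes so far: 4)
Total phonemes: 4

4


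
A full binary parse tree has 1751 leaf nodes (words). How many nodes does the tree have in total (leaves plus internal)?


Leaf nodes (terminals): 1751
Internal nodes = n - 1 = 1751 - 1 = 1750
Total = leaves + internal = 1751 + 1750 = 3501

3501


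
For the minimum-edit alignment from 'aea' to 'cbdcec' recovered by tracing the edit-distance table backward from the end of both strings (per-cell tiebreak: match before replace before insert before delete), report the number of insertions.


Edit distance = 5. Backtracking from cell (3, 6) with preference match > replace > insert > delete,
then listing the resulting alignment 'aea' -> 'cbdcec' left to right:
  Step 1: insert 'c' [insertion #1]
  Step 2: insert 'b' [insertion #2]
  Step 3: insert 'd' [insertion #3]
  Step 4: replace a->c
  Step 5: keep 'e'
  Step 6: replace a->c
Total insertions: 3

3


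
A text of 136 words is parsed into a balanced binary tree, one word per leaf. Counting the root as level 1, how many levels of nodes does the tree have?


In a balanced binary tree with n leaves the deepest leaf is ceil(log2(n)) edges below the root,
so counting node levels inclusive of root and leaves gives ceil(log2(n)) + 1 levels.
log2(136) = 7.0875
ceil(7.0875) = 8
levels = 8 + 1 = 9

9


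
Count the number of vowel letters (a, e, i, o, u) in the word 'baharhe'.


Scanning each character of 'baharhe':
  Position 1: 'b' -> consonant (running count: 0)
  Position 2: 'a' -> vowel (running count: 1)
  Position 3: 'h' -> consonant (running count: 1)
  Position 4: 'a' -> vowel (running count: 2)
  Position 5: 'r' -> consonant (running count: 2)
  Position 6: 'h' -> consonant (running count: 2)
  Position 7: 'e' -> vowel (running count: 3)
Total vowels: 3

3


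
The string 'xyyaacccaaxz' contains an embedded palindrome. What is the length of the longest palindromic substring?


Scanning 'xyyaacccaaxz' for palindromic substrings.
Substring at positions 3-9: 'aacccaa'.
Check: reverse('aacccaa') = 'aacccaa' -> palindrome confirmed.
Neighbouring characters ('y' / 'x') break symmetry, so it cannot extend further.
No longer palindromic substring exists; longest length = 7

7


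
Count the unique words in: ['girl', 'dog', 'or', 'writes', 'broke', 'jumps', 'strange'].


Listing all tokens and tracking unique types:
  Token 1: 'girl' -> NEW (unique so far: 1)
  Token 2: 'dog' -> NEW (unique so far: 2)
  Token 3: 'or' -> NEW (unique so far: 3)
  Token 4: 'writes' -> NEW (unique so far: 4)
  Token 5: 'broke' -> NEW (unique so far: 5)
  Token 6: 'jumps' -> NEW (unique so far: 6)
  Token 7: 'strange' -> NEW (unique so far: 7)
Unique types: ('broke', 'dog', 'girl', 'jumps', 'or', 'strange', 'writes')
Vocabulary size: 7

7


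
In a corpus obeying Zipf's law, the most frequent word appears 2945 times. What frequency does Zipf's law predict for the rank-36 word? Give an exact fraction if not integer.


Zipf's law: freq(rank) = f1 / rank
f1 = 2945, rank = 36
freq = 2945 / 36
GCD(2945, 36) = 1
Simplified: 2945/36

2945/36


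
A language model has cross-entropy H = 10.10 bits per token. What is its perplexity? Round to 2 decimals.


Perplexity formula: PP = 2^H
H = 10.10
PP = 2^10.10
Decompose: 2^10.10 = 2^10 * 2^0.10
2^10 = 1024, 2^0.10 ~ 1.0717735
PP ~ 1024 * 1.0717735 = 1097.4960640
Rounded to 2 decimals: 1097.50

1097.50


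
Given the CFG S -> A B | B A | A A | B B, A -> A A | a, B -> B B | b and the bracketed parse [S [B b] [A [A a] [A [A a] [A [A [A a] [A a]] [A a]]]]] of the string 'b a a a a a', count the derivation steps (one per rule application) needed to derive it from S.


Every bracketed nonterminal node [X ...] in the tree is produced by exactly one rule application.
Reading the tree off as a leftmost derivation:
  Step 1: S  =>  B A   (applied S -> B A)
  Step 2: B A  =>  b A   (applied B -> b)
  Step 3: b A  =>  b A A   (applied A -> A A)
  Step 4: b A A  =>  b a A   (applied A -> a)
  Step 5: b a A  =>  b a A A   (applied A -> A A)
  Step 6: b a A A  =>  b a a A   (applied A -> a)
  Step 7: b a a A  =>  b a a A A   (applied A -> A A)
  Step 8: b a a A A  =>  b a a A A A   (applied A -> A A)
  Step 9: b a a A A A  =>  b a a a A A   (applied A -> a)
  Step 10: b a a a A A  =>  b a a a a A   (applied A -> a)
  Step 11: b a a a a A  =>  b a a a a a   (applied A -> a)
Final yield: b a a a a a
Total rewrite steps: 11

11


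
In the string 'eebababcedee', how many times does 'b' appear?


Scanning 'eebababcedee' for 'b':
  Position 2: 'b' -> MATCH (count: 1)
  Position 4: 'b' -> MATCH (count: 2)
  Position 6: 'b' -> MATCH (count: 3)
Total occurrences of 'b': 3

3


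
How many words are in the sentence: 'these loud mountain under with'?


Counting words by splitting on spaces:
  Word 1: 'these'
  Word 2: 'loud'
  Word 3: 'mountain'
  Word 4: 'under'
  Word 5: 'with'
Total words: 5

5


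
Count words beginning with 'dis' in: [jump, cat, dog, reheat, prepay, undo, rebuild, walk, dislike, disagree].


Checking each word for prefix 'dis':
  'jump' -> no (count: 0)
  'cat' -> no (count: 0)
  'dog' -> no (count: 0)
  'reheat' -> no (count: 0)
  'prepay' -> no (count: 0)
  'undo' -> no (count: 0)
  'rebuild' -> no (count: 0)
  'walk' -> no (count: 0)
  'dislike' -> YES, starts with 'dis' (count: 1)
  'disagree' -> YES, starts with 'dis' (count: 2)
Total with prefix 'dis': 2

2


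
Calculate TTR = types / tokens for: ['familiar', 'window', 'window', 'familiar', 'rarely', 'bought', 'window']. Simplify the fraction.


Tokens: 7
Unique types: ('bought', 'familiar', 'rarely', 'window') = 4
TTR = 4/7
Already in lowest terms.

4/7


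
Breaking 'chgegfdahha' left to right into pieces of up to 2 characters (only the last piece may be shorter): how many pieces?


'chgegfdahha' has 11 characters.
Chunking with max size 2:
  Chunk 1: 'ch' (positions 0-1)
  Chunk 2: 'ge' (positions 2-3)
  Chunk 3: 'gf' (positions 4-5)
  Chunk 4: 'da' (positions 6-7)
  Chunk 5: 'hh' (positions 8-9)
  Chunk 6: 'a' (positions 10-10)
Total chunks: ceil(11 / 2) = 6

6


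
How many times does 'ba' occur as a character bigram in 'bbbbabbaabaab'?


Scanning 'bbbbabbaabaab' for bigram 'ba':
  Position 0: 'bb' -> no
  Position 1: 'bb' -> no
  Position 2: 'bb' -> no
  Position 3: 'ba' -> MATCH
  Position 4: 'ab' -> no
  Position 5: 'bb' -> no
  Position 6: 'ba' -> MATCH
  Position 7: 'aa' -> no
  Position 8: 'ab' -> no
  Position 9: 'ba' -> MATCH
  Position 10: 'aa' -> no
  Position 11: 'ab' -> no
Total matches: 3

3


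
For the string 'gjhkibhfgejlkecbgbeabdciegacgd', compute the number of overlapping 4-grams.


String 'gjhkibhfgejlkecbgbeabdciegacgd' has length L = 30.
Number of overlapping n-grams = L - n + 1
Substituting: 30 - 4 + 1 = 27

27


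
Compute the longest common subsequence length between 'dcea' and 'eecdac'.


DP table for LCS of 'dcea' and 'eecdac':
       e  e  c  d  a  c
    0  0  0  0  0  0  0
  d 0  0  0  0  1  1  1
  c 0  0  0  1  1  1  2
  e 0  1  1  1  1  1  2
  a 0  1  1  1  1  2  2
LCS: 'dc'
LCS length = 2

2


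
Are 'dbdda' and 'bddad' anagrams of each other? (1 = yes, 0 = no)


Sort characters of 'dbdda': 'abddd'
Sort characters of 'bddad': 'abddd'
Sorted forms match -> they ARE anagrams
Result: 1

1


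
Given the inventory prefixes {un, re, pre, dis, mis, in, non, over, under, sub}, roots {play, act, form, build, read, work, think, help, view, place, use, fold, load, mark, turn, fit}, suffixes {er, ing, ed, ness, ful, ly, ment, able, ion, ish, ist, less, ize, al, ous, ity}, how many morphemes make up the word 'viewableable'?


Segmenting 'viewableable' against the inventory:
  'view' -> root (morpheme 1)
  'able' -> suffix (morpheme 2)
  'able' -> suffix (morpheme 3)
Total morphemes: 3

3


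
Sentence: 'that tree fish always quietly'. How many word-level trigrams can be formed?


Word trigrams from [5] words:
  Trigram 1: (that tree fish)
  Trigram 2: (tree fish always)
  Trigram 3: (fish always quietly)
Total word trigrams: 5 - 2 = 3

3


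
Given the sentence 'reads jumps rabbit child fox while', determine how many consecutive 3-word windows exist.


Word trigrams from [6] words:
  Trigram 1: (reads jumps rabbit)
  Trigram 2: (jumps rabbit child)
  Trigram 3: (rabbit child fox)
  Trigram 4: (child fox while)
Total word trigrams: 6 - 2 = 4

4


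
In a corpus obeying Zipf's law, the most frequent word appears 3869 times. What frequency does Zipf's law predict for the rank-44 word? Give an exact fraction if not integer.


Zipf's law: freq(rank) = f1 / rank
f1 = 3869, rank = 44
freq = 3869 / 44
GCD(3869, 44) = 1
Simplified: 3869/44

3869/44


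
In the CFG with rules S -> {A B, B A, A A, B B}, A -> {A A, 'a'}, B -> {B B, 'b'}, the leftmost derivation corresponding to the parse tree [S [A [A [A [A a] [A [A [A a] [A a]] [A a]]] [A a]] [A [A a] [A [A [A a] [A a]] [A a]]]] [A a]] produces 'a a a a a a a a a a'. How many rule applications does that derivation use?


Every bracketed nonterminal node [X ...] in the tree is produced by exactly one rule application.
Reading the tree off as a leftmost derivation:
  Step 1: S  =>  A A   (applied S -> A A)
  Step 2: A A  =>  A A A   (applied A -> A A)
  Step 3: A A A  =>  A A A A   (applied A -> A A)
  Step 4: A A A A  =>  A A A A A   (applied A -> A A)
  Step 5: A A A A A  =>  a A A A A   (applied A -> a)
  Step 6: a A A A A  =>  a A A A A A   (applied A -> A A)
  Step 7: a A A A A A  =>  a A A A A A A   (applied A -> A A)
  Step 8: a A A A A A A  =>  a a A A A A A   (applied A -> a)
  Step 9: a a A A A A A  =>  a a a A A A A   (applied A -> a)
  Step 10: a a a A A A A  =>  a a a a A A A   (applied A -> a)
  Step 11: a a a a A A A  =>  a a a a a A A   (applied A -> a)
  Step 12: a a a a a A A  =>  a a a a a A A A   (applied A -> A A)
  Step 13: a a a a a A A A  =>  a a a a a a A A   (applied A -> a)
  Step 14: a a a a a a A A  =>  a a a a a a A A A   (applied A -> A A)
  Step 15: a a a a a a A A A  =>  a a a a a a A A A A   (applied A -> A A)
  Step 16: a a a a a a A A A A  =>  a a a a a a a A A A   (applied A -> a)
  Step 17: a a a a a a a A A A  =>  a a a a a a a a A A   (applied A -> a)
  Step 18: a a a a a a a a A A  =>  a a a a a a a a a A   (applied A -> a)
  Step 19: a a a a a a a a a A  =>  a a a a a a a a a a   (applied A -> a)
Final yield: a a a a a a a a a a
Total rewrite steps: 19

19


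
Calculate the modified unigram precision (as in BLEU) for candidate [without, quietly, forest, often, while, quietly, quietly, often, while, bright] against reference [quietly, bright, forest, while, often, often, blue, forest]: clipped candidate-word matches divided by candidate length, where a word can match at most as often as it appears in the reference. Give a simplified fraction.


Reference word counts: {'blue': 1, 'bright': 1, 'forest': 2, 'often': 2, 'quietly': 1, 'while': 1}
Checking each candidate word (with clipping):
  'without' -> not in reference -> no match (matches: 0)
  'quietly' -> in reference (ref count 1, used 1/1) -> match (matches: 1)
  'forest' -> in reference (ref count 2, used 1/2) -> match (matches: 2)
  'often' -> in reference (ref count 2, used 1/2) -> match (matches: 3)
  'while' -> in reference (ref count 1, used 1/1) -> match (matches: 4)
  'quietly' -> ref count 1 already used up (1/1) -> clipped, no match (matches: 4)
  'quietly' -> ref count 1 already used up (1/1) -> clipped, no match (matches: 4)
  'often' -> in reference (ref count 2, used 2/2) -> match (matches: 5)
  'while' -> ref count 1 already used up (1/1) -> clipped, no match (matches: 5)
  'bright' -> in reference (ref count 1, used 1/1) -> match (matches: 6)
Clipped matches: 6, Candidate length: 10
Precision = 6/10 = 3/5

3/5


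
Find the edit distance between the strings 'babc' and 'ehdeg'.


Building DP table for s1='babc' (len 4) and s2='ehdeg' (len 5):
       e  h  d  e  g
    0  1  2  3  4  5
  b 1  1  2  3  4  5
  a 2  2  2  3  4  5
  b 3  3  3  3  4  5
  c 4  4  4  4  4  5
Edit distance = dp[4][5] = 5

5


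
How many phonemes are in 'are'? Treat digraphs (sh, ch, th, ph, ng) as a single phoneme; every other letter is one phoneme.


Parsing 'are' greedily, digraphs first:
  'a' -> vowel phoneme (phonemes so far: 1)
  'r' -> consonant phoneme (phonemes so far: 2)
  'e' -> vowel phoneme (phonemes so far: 3)
Total phonemes: 3

3


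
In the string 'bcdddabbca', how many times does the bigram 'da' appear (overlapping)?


Scanning 'bcdddabbca' for bigram 'da':
  Position 0: 'bc' -> no
  Position 1: 'cd' -> no
  Position 2: 'dd' -> no
  Position 3: 'dd' -> no
  Position 4: 'da' -> MATCH
  Position 5: 'ab' -> no
  Position 6: 'bb' -> no
  Position 7: 'bc' -> no
  Position 8: 'ca' -> no
Total matches: 1

1


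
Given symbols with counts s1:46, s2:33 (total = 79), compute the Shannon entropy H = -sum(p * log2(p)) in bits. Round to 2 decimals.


Computing entropy H = -sum(p_i * log2(p_i)):
  s1: p = 46/79 = 0.5823, -p*log2(p) = 0.4543
  s2: p = 33/79 = 0.4177, -p*log2(p) = 0.5261
H = sum of terms = 0.9804
Rounded to 2 decimals: 0.98

0.98


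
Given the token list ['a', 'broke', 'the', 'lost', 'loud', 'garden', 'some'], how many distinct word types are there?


Listing all tokens and tracking unique types:
  Token 1: 'a' -> NEW (unique so far: 1)
  Token 2: 'broke' -> NEW (unique so far: 2)
  Token 3: 'the' -> NEW (unique so far: 3)
  Token 4: 'lost' -> NEW (unique so far: 4)
  Token 5: 'loud' -> NEW (unique so far: 5)
  Token 6: 'garden' -> NEW (unique so far: 6)
  Token 7: 'some' -> NEW (unique so far: 7)
Unique types: ('a', 'broke', 'garden', 'lost', 'loud', 'some', 'the')
Vocabulary size: 7

7


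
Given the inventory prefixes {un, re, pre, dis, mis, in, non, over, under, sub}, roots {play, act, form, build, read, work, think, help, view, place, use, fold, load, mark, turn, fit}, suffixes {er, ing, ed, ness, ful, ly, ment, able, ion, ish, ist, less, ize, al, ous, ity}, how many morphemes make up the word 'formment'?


Segmenting 'formment' against the inventory:
  'form' -> root (morpheme 1)
  'ment' -> suffix (morpheme 2)
Total morphemes: 2

2


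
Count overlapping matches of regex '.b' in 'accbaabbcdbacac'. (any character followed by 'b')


Pattern: .b means any character followed by 'b'.
Scanning 'accbaabbcdbacac' position-by-position:
  Pos 0: window 'ac' -> no
  Pos 1: window 'cc' -> no
  Pos 2: window 'cb' -> MATCH
  Pos 3: window 'ba' -> no
  Pos 4: window 'aa' -> no
  Pos 5: window 'ab' -> MATCH
  Pos 6: window 'bb' -> MATCH
  Pos 7: window 'bc' -> no
  Pos 8: window 'cd' -> no
  Pos 9: window 'db' -> MATCH
  Pos 10: window 'ba' -> no
  Pos 11: window 'ac' -> no
  Pos 12: window 'ca' -> no
  Pos 13: window 'ac' -> no
  Pos 14: window 'c' -> no
Total matches: 4

4
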